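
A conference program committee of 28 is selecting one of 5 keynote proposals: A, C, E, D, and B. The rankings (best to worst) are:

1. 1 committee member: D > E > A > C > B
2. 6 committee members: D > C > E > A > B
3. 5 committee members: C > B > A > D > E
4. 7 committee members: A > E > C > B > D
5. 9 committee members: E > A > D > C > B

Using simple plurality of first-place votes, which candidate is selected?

First-place votes: A 7, C 5, E 9, D 7, B 0.
E has the most first-place votes.

E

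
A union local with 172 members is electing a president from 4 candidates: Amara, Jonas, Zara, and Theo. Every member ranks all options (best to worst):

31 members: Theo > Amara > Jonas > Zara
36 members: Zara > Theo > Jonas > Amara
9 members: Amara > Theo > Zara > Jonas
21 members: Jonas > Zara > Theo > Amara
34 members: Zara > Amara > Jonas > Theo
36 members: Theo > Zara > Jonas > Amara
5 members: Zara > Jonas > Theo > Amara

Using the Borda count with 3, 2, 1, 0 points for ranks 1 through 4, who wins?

Amara: 31·2 + 36·0 + 9·3 + 21·0 + 34·2 + 36·0 + 5·0 = 157
Jonas: 31·1 + 36·1 + 9·0 + 21·3 + 34·1 + 36·1 + 5·2 = 210
Zara: 31·0 + 36·3 + 9·1 + 21·2 + 34·3 + 36·2 + 5·3 = 348
Theo: 31·3 + 36·2 + 9·2 + 21·1 + 34·0 + 36·3 + 5·1 = 317
Zara has the highest Borda score (348).

Zara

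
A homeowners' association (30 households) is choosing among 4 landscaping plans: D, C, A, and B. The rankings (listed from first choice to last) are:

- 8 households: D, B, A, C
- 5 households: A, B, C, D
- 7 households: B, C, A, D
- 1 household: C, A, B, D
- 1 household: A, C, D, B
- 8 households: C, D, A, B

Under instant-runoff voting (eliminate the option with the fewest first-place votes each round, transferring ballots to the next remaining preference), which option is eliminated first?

Round 1: D 8, C 9, A 6, B 7. Eliminate A.

A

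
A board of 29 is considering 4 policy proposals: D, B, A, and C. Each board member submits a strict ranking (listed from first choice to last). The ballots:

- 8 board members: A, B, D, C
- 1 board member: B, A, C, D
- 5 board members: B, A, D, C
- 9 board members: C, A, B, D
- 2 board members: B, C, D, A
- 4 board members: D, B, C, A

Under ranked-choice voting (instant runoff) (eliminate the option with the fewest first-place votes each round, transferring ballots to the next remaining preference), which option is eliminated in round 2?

Round 1: D 4, B 8, A 8, C 9. Eliminate D.
Round 2: B 12, A 8, C 9. Eliminate A.

A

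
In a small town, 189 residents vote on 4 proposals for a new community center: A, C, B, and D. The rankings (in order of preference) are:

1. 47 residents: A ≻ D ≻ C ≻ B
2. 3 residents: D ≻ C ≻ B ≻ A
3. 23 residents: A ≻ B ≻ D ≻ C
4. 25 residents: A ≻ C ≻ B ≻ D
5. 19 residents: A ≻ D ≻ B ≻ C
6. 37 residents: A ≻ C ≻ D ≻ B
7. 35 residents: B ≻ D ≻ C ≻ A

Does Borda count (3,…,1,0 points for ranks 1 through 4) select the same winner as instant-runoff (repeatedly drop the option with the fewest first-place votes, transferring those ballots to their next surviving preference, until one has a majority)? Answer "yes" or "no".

yes

Borda — scores: A 453, C 212, B 198, D 271. Winner: A.
Instant-runoff — R1 A 151, C 0, B 35, D 3 (A winner). Winner: A.
The two methods agree.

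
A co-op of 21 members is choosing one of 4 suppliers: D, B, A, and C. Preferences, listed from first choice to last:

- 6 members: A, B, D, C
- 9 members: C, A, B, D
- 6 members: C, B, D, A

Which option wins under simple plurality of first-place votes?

C

First-place votes: D 0, B 0, A 6, C 15.
C has the most first-place votes.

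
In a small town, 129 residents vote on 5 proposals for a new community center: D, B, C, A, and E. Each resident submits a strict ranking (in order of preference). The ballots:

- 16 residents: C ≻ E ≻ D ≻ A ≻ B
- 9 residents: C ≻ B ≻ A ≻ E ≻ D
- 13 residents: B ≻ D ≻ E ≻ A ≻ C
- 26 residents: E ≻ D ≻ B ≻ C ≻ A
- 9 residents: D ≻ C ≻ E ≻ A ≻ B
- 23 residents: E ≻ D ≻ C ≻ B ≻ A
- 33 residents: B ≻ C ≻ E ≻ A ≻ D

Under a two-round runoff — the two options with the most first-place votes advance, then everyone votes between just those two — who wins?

Round 1 first-place votes: D 9, B 46, C 25, A 0, E 49.
E and B advance.
Runoff: E is preferred to B by 74 voters; B by 55.
E wins the runoff.

E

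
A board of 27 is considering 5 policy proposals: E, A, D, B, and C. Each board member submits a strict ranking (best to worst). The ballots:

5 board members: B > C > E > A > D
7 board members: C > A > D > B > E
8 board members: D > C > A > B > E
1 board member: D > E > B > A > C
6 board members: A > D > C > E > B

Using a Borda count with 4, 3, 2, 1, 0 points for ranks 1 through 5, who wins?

E: 5·2 + 7·0 + 8·0 + 1·3 + 6·1 = 19
A: 5·1 + 7·3 + 8·2 + 1·1 + 6·4 = 67
D: 5·0 + 7·2 + 8·4 + 1·4 + 6·3 = 68
B: 5·4 + 7·1 + 8·1 + 1·2 + 6·0 = 37
C: 5·3 + 7·4 + 8·3 + 1·0 + 6·2 = 79
C has the highest Borda score (79).

C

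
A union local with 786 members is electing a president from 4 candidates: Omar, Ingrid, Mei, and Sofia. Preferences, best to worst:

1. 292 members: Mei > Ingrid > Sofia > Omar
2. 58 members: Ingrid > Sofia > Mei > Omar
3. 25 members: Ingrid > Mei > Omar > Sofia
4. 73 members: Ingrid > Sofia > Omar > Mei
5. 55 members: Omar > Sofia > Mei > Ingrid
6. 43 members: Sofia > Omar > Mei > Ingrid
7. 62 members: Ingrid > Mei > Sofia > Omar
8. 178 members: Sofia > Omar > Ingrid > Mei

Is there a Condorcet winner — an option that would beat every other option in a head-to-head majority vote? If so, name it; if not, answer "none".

Ingrid vs Omar: 510–276 for Ingrid.
Ingrid vs Mei: 396–390 for Ingrid.
Ingrid vs Sofia: 510–276 for Ingrid.
Ingrid beats every other option head-to-head.

Ingrid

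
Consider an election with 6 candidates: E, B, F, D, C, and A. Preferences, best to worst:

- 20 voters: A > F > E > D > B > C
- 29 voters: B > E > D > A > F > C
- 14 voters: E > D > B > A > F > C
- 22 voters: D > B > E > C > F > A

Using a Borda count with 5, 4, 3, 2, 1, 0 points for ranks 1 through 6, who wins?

E

E: 20·3 + 29·4 + 14·5 + 22·3 = 312
B: 20·1 + 29·5 + 14·3 + 22·4 = 295
F: 20·4 + 29·1 + 14·1 + 22·1 = 145
D: 20·2 + 29·3 + 14·4 + 22·5 = 293
C: 20·0 + 29·0 + 14·0 + 22·2 = 44
A: 20·5 + 29·2 + 14·2 + 22·0 = 186
E has the highest Borda score (312).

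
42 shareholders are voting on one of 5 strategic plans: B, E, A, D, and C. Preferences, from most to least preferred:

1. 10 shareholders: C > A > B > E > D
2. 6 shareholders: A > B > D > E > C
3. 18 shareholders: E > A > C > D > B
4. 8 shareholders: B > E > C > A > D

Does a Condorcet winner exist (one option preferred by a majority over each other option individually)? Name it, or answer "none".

none

Checking pairwise contests:
A beats B 34–8.
B beats E 24–18.
E beats A 26–16.
B beats D 24–18.
E beats C 32–10.
Every option loses at least one head-to-head, so there is no Condorcet winner.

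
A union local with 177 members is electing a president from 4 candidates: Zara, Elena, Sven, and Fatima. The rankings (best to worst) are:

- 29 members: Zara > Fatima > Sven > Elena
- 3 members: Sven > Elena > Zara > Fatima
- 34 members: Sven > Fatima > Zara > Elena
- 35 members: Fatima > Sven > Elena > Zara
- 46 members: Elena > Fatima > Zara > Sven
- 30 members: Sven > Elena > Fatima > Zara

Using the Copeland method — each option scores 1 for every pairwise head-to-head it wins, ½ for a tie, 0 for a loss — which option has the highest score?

Zara: loses to Elena, Sven, and Fatima → score 0.
Elena: beats Zara; loses to Sven and Fatima → score 1.
Sven: beats Zara and Elena; loses to Fatima → score 2.
Fatima: beats Zara, Elena, and Sven → score 3.
Fatima has the best pairwise record.

Fatima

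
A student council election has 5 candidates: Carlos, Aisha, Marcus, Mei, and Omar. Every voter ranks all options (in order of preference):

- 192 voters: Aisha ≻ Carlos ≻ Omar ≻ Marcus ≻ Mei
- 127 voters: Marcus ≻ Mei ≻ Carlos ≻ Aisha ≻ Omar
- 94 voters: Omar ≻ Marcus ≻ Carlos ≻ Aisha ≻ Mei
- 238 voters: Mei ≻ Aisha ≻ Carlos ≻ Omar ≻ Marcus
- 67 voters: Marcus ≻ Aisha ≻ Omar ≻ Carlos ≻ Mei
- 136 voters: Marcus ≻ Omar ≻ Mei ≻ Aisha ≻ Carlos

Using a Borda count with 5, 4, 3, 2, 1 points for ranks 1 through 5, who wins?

Carlos: 192·4 + 127·3 + 94·3 + 238·3 + 67·2 + 136·1 = 2415
Aisha: 192·5 + 127·2 + 94·2 + 238·4 + 67·4 + 136·2 = 2894
Marcus: 192·2 + 127·5 + 94·4 + 238·1 + 67·5 + 136·5 = 2648
Mei: 192·1 + 127·4 + 94·1 + 238·5 + 67·1 + 136·3 = 2459
Omar: 192·3 + 127·1 + 94·5 + 238·2 + 67·3 + 136·4 = 2394
Aisha has the highest Borda score (2894).

Aisha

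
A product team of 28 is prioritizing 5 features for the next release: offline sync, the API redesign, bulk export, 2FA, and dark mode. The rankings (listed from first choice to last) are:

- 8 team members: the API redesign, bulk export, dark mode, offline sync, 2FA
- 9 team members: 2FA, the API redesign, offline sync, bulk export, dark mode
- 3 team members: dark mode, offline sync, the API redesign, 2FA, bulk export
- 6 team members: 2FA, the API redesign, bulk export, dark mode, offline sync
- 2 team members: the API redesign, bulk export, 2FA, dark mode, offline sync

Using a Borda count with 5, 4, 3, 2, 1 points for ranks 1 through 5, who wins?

the API redesign

offline sync: 8·2 + 9·3 + 3·4 + 6·1 + 2·1 = 63
the API redesign: 8·5 + 9·4 + 3·3 + 6·4 + 2·5 = 119
bulk export: 8·4 + 9·2 + 3·1 + 6·3 + 2·4 = 79
2FA: 8·1 + 9·5 + 3·2 + 6·5 + 2·3 = 95
dark mode: 8·3 + 9·1 + 3·5 + 6·2 + 2·2 = 64
the API redesign has the highest Borda score (119).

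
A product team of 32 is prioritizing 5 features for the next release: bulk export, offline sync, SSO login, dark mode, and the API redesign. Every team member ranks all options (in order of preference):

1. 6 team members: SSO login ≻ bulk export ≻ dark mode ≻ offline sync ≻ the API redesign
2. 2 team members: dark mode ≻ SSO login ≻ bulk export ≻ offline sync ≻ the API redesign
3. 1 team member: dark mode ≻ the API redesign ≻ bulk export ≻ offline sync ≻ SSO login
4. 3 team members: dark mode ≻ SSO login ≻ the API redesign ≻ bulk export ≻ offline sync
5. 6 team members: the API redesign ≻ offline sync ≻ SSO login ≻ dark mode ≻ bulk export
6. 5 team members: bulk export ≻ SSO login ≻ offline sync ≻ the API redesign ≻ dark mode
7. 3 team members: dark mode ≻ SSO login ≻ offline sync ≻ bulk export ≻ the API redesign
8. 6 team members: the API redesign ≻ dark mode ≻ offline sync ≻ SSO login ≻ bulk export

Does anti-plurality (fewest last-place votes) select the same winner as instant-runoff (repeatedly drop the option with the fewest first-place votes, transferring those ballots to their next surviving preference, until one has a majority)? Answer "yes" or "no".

Anti-plurality — last-place votes: bulk export 12, offline sync 3, SSO login 1, dark mode 5, the API redesign 11. Winner: SSO login.
Instant-runoff — R1 bulk export 5, offline sync 0, SSO login 6, dark mode 9, the API redesign 12 (offline sync out); R2 bulk export 5, SSO login 6, dark mode 9, the API redesign 12 (bulk export out); R3 SSO login 11, dark mode 9, the API redesign 12 (dark mode out); R4 SSO login 19, the API redesign 13 (SSO login winner). Winner: SSO login.
The two methods agree.

yes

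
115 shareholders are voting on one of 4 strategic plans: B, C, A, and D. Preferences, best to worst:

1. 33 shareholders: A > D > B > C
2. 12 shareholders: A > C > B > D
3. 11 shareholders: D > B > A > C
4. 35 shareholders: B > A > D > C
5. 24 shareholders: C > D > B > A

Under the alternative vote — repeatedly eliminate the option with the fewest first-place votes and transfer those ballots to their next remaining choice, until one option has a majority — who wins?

B

Round 1: B 35, C 24, A 45, D 11. Eliminate D.
Round 2: B 46, C 24, A 45. Eliminate C.
Round 3: B 70, A 45. B has a majority.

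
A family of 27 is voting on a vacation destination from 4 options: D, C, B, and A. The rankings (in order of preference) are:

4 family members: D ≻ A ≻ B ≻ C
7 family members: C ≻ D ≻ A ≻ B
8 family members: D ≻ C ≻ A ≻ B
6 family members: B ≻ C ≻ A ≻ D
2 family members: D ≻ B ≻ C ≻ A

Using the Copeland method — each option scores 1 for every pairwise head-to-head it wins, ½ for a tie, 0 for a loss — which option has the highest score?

D: beats C, B, and A → score 3.
C: beats B and A; loses to D → score 2.
B: loses to D, C, and A → score 0.
A: beats B; loses to D and C → score 1.
D has the best pairwise record.

D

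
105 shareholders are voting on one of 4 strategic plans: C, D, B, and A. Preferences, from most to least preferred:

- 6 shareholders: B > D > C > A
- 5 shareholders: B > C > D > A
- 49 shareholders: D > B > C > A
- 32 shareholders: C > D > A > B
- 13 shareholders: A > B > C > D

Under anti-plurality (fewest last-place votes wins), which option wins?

Last-place votes: C 0, D 13, B 32, A 60.
C is ranked last by the fewest voters, so C wins.

C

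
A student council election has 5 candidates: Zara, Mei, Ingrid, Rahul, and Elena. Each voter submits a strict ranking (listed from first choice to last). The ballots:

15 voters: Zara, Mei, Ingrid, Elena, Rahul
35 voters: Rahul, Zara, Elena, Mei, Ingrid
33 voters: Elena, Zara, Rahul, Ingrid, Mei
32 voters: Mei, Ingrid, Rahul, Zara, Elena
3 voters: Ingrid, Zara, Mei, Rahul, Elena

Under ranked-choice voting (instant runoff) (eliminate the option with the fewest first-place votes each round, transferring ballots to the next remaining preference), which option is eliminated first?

Round 1: Zara 15, Mei 32, Ingrid 3, Rahul 35, Elena 33. Eliminate Ingrid.

Ingrid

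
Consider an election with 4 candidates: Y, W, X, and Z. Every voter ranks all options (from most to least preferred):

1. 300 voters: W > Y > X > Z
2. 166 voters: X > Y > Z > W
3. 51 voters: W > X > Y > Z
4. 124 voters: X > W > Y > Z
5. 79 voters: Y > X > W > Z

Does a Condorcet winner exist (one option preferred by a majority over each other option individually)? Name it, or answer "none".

Checking pairwise contests:
W beats Y 475–245.
X beats W 369–351.
Y beats X 379–341.
Y beats Z 720–0.
Every option loses at least one head-to-head, so there is no Condorcet winner.

none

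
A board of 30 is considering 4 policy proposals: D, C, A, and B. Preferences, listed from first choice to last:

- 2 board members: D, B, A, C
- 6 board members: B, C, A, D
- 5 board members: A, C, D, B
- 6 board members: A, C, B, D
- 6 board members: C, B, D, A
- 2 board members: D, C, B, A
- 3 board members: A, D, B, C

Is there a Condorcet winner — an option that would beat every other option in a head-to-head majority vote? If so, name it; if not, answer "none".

none

Checking pairwise contests:
C beats D 23–7.
A beats C 16–14.
B beats A 16–14.
C beats B 19–11.
Every option loses at least one head-to-head, so there is no Condorcet winner.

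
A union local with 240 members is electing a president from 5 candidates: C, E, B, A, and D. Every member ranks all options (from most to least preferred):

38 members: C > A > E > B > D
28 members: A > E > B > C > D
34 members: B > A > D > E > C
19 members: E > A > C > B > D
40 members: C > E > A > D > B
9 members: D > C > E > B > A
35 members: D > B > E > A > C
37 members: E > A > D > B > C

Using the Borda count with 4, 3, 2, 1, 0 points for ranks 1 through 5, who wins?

C: 38·4 + 28·1 + 34·0 + 19·2 + 40·4 + 9·3 + 35·0 + 37·0 = 405
E: 38·2 + 28·3 + 34·1 + 19·4 + 40·3 + 9·2 + 35·2 + 37·4 = 626
B: 38·1 + 28·2 + 34·4 + 19·1 + 40·0 + 9·1 + 35·3 + 37·1 = 400
A: 38·3 + 28·4 + 34·3 + 19·3 + 40·2 + 9·0 + 35·1 + 37·3 = 611
D: 38·0 + 28·0 + 34·2 + 19·0 + 40·1 + 9·4 + 35·4 + 37·2 = 358
E has the highest Borda score (626).

E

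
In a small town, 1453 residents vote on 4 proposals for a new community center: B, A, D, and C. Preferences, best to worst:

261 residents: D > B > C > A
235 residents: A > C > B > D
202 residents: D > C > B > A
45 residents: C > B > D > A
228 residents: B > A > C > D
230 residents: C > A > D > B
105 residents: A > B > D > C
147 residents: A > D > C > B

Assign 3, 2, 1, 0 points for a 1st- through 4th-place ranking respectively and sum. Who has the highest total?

A

B: 261·2 + 235·1 + 202·1 + 45·2 + 228·3 + 230·0 + 105·2 + 147·0 = 1943
A: 261·0 + 235·3 + 202·0 + 45·0 + 228·2 + 230·2 + 105·3 + 147·3 = 2377
D: 261·3 + 235·0 + 202·3 + 45·1 + 228·0 + 230·1 + 105·1 + 147·2 = 2063
C: 261·1 + 235·2 + 202·2 + 45·3 + 228·1 + 230·3 + 105·0 + 147·1 = 2335
A has the highest Borda score (2377).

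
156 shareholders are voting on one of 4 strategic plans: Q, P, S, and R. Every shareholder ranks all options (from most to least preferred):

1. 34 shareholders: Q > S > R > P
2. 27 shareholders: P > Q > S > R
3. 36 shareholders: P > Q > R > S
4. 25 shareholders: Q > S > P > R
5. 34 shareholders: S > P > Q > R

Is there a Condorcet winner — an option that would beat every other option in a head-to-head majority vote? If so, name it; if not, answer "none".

none

Checking pairwise contests:
P beats Q 97–59.
S beats P 93–63.
Q beats S 122–34.
Q beats R 156–0.
Every option loses at least one head-to-head, so there is no Condorcet winner.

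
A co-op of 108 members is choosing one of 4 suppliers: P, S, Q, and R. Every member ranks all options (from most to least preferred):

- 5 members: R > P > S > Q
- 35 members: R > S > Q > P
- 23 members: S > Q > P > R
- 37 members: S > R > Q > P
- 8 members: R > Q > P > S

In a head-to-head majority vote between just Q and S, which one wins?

Voters preferring Q to S: 8; preferring S to Q: 100.
S wins the head-to-head.

S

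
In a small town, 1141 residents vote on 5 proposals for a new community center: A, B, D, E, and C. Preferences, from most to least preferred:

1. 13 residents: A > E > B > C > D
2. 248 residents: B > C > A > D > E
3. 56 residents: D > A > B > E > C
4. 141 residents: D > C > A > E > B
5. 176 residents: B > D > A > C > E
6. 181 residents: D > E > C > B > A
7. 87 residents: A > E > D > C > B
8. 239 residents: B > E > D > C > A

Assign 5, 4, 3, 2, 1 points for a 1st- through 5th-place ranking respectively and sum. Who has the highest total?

A: 13·5 + 248·3 + 56·4 + 141·3 + 176·3 + 181·1 + 87·5 + 239·1 = 2839
B: 13·3 + 248·5 + 56·3 + 141·1 + 176·5 + 181·2 + 87·1 + 239·5 = 4112
D: 13·1 + 248·2 + 56·5 + 141·5 + 176·4 + 181·5 + 87·3 + 239·3 = 4081
E: 13·4 + 248·1 + 56·2 + 141·2 + 176·1 + 181·4 + 87·4 + 239·4 = 2898
C: 13·2 + 248·4 + 56·1 + 141·4 + 176·2 + 181·3 + 87·2 + 239·2 = 3185
B has the highest Borda score (4112).

B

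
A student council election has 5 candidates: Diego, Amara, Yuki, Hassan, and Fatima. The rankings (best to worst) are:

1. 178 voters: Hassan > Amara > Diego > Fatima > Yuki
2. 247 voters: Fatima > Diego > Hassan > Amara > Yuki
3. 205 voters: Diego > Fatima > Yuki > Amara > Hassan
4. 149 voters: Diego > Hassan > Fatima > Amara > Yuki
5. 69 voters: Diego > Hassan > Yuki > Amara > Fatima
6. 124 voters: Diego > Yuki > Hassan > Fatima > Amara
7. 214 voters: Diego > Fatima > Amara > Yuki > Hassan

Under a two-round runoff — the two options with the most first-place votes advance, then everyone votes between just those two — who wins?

Round 1 first-place votes: Diego 761, Amara 0, Yuki 0, Hassan 178, Fatima 247.
Diego and Fatima advance.
Runoff: Diego is preferred to Fatima by 939 voters; Fatima by 247.
Diego wins the runoff.

Diego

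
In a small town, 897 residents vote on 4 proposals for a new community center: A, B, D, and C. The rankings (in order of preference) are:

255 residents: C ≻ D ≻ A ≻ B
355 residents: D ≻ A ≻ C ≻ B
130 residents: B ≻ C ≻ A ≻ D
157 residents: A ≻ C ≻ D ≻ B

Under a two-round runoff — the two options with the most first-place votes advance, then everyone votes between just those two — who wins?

C

Round 1 first-place votes: A 157, B 130, D 355, C 255.
D and C advance.
Runoff: D is preferred to C by 355 voters; C by 542.
C wins the runoff.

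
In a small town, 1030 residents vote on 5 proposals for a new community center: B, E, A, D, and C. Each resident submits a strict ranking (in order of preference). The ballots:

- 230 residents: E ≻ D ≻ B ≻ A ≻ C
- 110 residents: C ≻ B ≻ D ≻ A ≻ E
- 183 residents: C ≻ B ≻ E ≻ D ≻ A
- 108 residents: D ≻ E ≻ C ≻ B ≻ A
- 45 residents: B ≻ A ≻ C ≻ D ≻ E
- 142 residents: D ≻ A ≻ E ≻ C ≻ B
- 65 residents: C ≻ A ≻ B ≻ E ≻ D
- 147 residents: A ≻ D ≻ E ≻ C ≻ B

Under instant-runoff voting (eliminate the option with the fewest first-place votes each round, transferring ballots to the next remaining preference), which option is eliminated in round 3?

E

Round 1: B 45, E 230, A 147, D 250, C 358. Eliminate B.
Round 2: E 230, A 192, D 250, C 358. Eliminate A.
Round 3: E 230, D 397, C 403. Eliminate E.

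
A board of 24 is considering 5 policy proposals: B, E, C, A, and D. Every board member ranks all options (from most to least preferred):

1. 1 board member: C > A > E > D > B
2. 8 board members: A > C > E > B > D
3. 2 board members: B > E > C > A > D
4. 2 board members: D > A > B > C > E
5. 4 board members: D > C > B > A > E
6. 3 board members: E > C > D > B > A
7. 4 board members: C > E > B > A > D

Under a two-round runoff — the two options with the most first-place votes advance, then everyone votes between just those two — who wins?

A

Round 1 first-place votes: B 2, E 3, C 5, A 8, D 6.
A and D advance.
Runoff: A is preferred to D by 15 voters; D by 9.
A wins the runoff.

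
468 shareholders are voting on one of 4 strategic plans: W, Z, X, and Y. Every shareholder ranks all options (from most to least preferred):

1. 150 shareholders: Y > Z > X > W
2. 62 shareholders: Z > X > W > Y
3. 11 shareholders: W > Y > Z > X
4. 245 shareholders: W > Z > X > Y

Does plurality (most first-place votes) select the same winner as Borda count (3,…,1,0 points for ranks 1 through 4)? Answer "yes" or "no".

Plurality — first-place votes: W 256, Z 62, X 0, Y 150. Winner: W.
Borda — scores: W 830, Z 987, X 519, Y 472. Winner: Z.
The two methods disagree.

no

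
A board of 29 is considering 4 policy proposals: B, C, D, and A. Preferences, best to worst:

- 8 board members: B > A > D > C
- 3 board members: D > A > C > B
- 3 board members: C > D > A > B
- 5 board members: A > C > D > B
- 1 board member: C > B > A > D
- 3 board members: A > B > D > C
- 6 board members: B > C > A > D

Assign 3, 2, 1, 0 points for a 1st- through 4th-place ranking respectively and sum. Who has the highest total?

B: 8·3 + 3·0 + 3·0 + 5·0 + 1·2 + 3·2 + 6·3 = 50
C: 8·0 + 3·1 + 3·3 + 5·2 + 1·3 + 3·0 + 6·2 = 37
D: 8·1 + 3·3 + 3·2 + 5·1 + 1·0 + 3·1 + 6·0 = 31
A: 8·2 + 3·2 + 3·1 + 5·3 + 1·1 + 3·3 + 6·1 = 56
A has the highest Borda score (56).

A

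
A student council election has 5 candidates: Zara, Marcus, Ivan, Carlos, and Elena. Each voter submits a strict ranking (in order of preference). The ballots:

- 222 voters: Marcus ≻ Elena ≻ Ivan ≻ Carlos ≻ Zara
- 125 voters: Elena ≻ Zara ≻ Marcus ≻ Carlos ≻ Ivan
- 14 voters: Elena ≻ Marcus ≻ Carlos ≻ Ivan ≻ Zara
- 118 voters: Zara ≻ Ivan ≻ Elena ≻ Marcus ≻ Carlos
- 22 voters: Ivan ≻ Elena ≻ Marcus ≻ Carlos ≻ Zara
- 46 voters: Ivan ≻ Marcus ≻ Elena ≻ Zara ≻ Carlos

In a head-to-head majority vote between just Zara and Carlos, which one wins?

Zara

Voters preferring Zara to Carlos: 289; preferring Carlos to Zara: 258.
Zara wins the head-to-head.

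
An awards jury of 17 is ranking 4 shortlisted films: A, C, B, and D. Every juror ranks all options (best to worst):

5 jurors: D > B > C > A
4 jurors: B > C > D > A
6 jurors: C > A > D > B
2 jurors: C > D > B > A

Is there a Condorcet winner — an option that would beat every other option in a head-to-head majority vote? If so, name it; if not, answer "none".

Checking pairwise contests:
C beats A 17–0.
B beats C 9–8.
D beats B 13–4.
C beats D 12–5.
Every option loses at least one head-to-head, so there is no Condorcet winner.

none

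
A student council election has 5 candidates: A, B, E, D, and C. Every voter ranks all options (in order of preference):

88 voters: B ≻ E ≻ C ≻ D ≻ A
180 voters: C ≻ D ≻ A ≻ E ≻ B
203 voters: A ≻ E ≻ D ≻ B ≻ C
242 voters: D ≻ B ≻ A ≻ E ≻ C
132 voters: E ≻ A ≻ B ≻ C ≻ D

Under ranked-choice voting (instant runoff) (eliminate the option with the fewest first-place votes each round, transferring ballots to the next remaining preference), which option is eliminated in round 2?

Round 1: A 203, B 88, E 132, D 242, C 180. Eliminate B.
Round 2: A 203, E 220, D 242, C 180. Eliminate C.

C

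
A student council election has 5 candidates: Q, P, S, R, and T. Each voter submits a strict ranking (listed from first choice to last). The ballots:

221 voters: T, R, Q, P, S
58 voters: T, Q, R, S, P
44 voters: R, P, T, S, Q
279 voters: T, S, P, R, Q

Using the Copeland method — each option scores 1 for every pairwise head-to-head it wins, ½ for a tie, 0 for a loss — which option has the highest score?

T

Q: loses to P, S, R, and T → score 0.
P: beats Q; loses to S, R, and T → score 1.
S: beats Q and P; loses to R and T → score 2.
R: beats Q, P, and S; loses to T → score 3.
T: beats Q, P, S, and R → score 4.
T has the best pairwise record.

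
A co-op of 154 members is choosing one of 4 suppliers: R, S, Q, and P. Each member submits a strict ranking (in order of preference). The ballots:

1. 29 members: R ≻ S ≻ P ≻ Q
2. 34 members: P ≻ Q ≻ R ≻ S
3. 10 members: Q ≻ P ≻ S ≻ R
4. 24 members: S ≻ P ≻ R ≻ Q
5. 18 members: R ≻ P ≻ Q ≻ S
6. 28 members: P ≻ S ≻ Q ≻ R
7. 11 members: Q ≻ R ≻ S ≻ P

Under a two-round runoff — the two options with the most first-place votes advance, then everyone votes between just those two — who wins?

Round 1 first-place votes: R 47, S 24, Q 21, P 62.
P and R advance.
Runoff: P is preferred to R by 96 voters; R by 58.
P wins the runoff.

P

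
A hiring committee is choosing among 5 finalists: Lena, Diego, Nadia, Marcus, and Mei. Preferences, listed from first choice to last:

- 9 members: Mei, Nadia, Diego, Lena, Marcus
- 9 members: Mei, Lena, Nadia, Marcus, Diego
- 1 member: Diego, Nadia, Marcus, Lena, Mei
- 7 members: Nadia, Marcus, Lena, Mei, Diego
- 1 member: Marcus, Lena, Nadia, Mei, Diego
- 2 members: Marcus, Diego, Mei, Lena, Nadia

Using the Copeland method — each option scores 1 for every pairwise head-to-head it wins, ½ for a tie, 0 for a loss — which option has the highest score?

Lena: beats Diego and Marcus; loses to Nadia and Mei → score 2.
Diego: loses to Lena, Nadia, Marcus, and Mei → score 0.
Nadia: beats Lena, Diego, and Marcus; loses to Mei → score 3.
Marcus: beats Diego; loses to Lena, Nadia, and Mei → score 1.
Mei: beats Lena, Diego, Nadia, and Marcus → score 4.
Mei has the best pairwise record.

Mei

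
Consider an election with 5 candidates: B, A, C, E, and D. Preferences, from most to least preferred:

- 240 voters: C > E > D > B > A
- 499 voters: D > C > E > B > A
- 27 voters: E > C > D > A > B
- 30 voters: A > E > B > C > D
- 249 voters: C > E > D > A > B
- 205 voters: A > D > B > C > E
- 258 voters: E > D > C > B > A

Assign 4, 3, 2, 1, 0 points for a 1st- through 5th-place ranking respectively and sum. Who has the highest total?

D

B: 240·1 + 499·1 + 27·0 + 30·2 + 249·0 + 205·2 + 258·1 = 1467
A: 240·0 + 499·0 + 27·1 + 30·4 + 249·1 + 205·4 + 258·0 = 1216
C: 240·4 + 499·3 + 27·3 + 30·1 + 249·4 + 205·1 + 258·2 = 4285
E: 240·3 + 499·2 + 27·4 + 30·3 + 249·3 + 205·0 + 258·4 = 3695
D: 240·2 + 499·4 + 27·2 + 30·0 + 249·2 + 205·3 + 258·3 = 4417
D has the highest Borda score (4417).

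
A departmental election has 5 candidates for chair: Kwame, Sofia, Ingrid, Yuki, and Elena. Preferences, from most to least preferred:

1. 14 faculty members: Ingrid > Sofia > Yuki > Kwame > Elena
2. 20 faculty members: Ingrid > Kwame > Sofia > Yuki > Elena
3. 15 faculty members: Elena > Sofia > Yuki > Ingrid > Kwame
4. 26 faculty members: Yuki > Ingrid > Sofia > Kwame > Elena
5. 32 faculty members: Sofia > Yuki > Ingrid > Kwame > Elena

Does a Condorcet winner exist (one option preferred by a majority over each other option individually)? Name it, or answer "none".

none

Checking pairwise contests:
Sofia beats Kwame 87–20.
Ingrid beats Sofia 60–47.
Yuki beats Ingrid 73–34.
Sofia beats Yuki 81–26.
Kwame beats Elena 92–15.
Every option loses at least one head-to-head, so there is no Condorcet winner.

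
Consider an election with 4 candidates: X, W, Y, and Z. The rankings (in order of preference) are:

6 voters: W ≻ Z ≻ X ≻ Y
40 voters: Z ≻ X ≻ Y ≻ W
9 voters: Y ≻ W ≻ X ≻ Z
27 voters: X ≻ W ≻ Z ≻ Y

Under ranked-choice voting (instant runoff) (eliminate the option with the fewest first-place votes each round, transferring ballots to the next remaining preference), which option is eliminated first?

W

Round 1: X 27, W 6, Y 9, Z 40. Eliminate W.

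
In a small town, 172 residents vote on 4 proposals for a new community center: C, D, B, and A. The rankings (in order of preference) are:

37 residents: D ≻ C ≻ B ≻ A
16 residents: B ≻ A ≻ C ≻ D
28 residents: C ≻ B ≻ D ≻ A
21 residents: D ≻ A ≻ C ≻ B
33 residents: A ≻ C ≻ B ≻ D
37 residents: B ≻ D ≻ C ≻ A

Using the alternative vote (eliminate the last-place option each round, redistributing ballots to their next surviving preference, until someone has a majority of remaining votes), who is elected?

Round 1: C 28, D 58, B 53, A 33. Eliminate C.
Round 2: D 58, B 81, A 33. Eliminate A.
Round 3: D 58, B 114. B has a majority.

B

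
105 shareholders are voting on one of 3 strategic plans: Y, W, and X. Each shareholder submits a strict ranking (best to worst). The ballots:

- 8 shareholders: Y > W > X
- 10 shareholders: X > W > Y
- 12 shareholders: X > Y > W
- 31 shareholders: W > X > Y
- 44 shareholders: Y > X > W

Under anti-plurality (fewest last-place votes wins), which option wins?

Last-place votes: Y 41, W 56, X 8.
X is ranked last by the fewest voters, so X wins.

X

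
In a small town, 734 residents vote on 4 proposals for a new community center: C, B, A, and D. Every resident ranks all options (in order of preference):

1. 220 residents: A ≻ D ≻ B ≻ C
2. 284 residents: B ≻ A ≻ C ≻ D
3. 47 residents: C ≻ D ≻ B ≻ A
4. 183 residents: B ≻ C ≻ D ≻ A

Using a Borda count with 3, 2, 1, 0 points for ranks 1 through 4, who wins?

C: 220·0 + 284·1 + 47·3 + 183·2 = 791
B: 220·1 + 284·3 + 47·1 + 183·3 = 1668
A: 220·3 + 284·2 + 47·0 + 183·0 = 1228
D: 220·2 + 284·0 + 47·2 + 183·1 = 717
B has the highest Borda score (1668).

B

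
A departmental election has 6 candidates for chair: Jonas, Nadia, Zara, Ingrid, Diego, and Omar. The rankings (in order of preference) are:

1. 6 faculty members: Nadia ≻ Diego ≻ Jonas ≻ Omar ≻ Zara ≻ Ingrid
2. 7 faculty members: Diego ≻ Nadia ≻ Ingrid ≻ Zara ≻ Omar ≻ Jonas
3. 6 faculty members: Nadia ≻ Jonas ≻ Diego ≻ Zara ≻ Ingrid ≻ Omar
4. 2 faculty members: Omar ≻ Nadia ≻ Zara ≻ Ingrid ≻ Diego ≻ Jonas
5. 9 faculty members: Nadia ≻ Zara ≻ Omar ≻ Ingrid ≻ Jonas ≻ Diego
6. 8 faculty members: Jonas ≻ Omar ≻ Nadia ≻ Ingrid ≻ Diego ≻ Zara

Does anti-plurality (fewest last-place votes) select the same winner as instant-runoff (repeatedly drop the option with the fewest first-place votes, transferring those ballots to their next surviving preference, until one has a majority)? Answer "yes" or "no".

yes

Anti-plurality — last-place votes: Jonas 9, Nadia 0, Zara 8, Ingrid 6, Diego 9, Omar 6. Winner: Nadia.
Instant-runoff — R1 Jonas 8, Nadia 21, Zara 0, Ingrid 0, Diego 7, Omar 2 (Nadia winner). Winner: Nadia.
The two methods agree.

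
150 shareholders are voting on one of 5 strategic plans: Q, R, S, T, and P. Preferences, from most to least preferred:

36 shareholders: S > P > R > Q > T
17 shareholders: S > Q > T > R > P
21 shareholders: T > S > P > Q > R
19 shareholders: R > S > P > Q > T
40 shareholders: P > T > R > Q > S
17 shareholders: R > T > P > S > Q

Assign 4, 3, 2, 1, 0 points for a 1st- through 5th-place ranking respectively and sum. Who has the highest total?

P

Q: 36·1 + 17·3 + 21·1 + 19·1 + 40·1 + 17·0 = 167
R: 36·2 + 17·1 + 21·0 + 19·4 + 40·2 + 17·4 = 313
S: 36·4 + 17·4 + 21·3 + 19·3 + 40·0 + 17·1 = 349
T: 36·0 + 17·2 + 21·4 + 19·0 + 40·3 + 17·3 = 289
P: 36·3 + 17·0 + 21·2 + 19·2 + 40·4 + 17·2 = 382
P has the highest Borda score (382).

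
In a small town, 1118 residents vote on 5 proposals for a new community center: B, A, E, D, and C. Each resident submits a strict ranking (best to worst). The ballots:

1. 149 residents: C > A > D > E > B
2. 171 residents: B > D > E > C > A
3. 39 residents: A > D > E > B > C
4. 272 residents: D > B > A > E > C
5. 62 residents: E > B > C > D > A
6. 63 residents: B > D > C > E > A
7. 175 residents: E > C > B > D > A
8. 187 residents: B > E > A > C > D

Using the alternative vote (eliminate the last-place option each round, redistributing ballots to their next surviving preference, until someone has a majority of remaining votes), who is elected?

Round 1: B 421, A 39, E 237, D 272, C 149. Eliminate A.
Round 2: B 421, E 237, D 311, C 149. Eliminate C.
Round 3: B 421, E 237, D 460. Eliminate E.
Round 4: B 658, D 460. B has a majority.

B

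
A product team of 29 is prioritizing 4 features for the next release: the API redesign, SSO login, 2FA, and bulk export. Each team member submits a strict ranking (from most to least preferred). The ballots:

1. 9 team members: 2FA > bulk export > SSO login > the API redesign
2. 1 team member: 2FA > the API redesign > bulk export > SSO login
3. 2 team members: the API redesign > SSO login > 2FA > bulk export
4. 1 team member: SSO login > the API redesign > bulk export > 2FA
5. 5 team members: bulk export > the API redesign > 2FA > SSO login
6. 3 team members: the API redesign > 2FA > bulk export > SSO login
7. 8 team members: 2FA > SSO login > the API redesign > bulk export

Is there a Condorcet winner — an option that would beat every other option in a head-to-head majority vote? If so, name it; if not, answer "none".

2FA

2FA vs the API redesign: 18–11 for 2FA.
2FA vs SSO login: 26–3 for 2FA.
2FA vs bulk export: 23–6 for 2FA.
2FA beats every other option head-to-head.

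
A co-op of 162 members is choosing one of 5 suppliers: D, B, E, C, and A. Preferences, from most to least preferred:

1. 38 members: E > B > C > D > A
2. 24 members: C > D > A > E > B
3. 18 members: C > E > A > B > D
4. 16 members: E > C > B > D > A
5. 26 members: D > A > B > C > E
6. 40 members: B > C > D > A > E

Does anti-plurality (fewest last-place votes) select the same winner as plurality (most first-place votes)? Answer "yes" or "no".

Anti-plurality — last-place votes: D 18, B 24, E 66, C 0, A 54. Winner: C.
Plurality — first-place votes: D 26, B 40, E 54, C 42, A 0. Winner: E.
The two methods disagree.

no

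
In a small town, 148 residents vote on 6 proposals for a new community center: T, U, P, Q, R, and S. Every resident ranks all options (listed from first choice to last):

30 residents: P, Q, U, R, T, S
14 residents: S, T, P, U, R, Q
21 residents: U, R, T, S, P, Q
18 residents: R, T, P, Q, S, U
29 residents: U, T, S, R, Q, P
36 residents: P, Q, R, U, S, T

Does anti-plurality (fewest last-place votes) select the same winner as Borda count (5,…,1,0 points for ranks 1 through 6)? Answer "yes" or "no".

Anti-plurality — last-place votes: T 36, U 18, P 29, Q 35, R 0, S 30. Winner: R.
Borda — scores: T 337, U 440, P 447, Q 329, R 414, S 253. Winner: P.
The two methods disagree.

no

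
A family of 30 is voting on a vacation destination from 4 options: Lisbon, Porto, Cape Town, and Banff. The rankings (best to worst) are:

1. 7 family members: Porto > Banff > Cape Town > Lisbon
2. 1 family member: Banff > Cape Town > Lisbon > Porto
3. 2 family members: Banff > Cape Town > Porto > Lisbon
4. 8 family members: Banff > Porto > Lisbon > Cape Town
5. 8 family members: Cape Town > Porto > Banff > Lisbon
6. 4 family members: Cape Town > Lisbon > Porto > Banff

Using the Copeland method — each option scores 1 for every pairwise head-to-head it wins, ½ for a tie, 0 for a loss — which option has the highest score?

Lisbon: loses to Porto, Cape Town, and Banff → score 0.
Porto: beats Lisbon and Banff; ties Cape Town → score 2.5.
Cape Town: beats Lisbon; ties Porto; loses to Banff → score 1.5.
Banff: beats Lisbon and Cape Town; loses to Porto → score 2.
Porto has the best pairwise record.

Porto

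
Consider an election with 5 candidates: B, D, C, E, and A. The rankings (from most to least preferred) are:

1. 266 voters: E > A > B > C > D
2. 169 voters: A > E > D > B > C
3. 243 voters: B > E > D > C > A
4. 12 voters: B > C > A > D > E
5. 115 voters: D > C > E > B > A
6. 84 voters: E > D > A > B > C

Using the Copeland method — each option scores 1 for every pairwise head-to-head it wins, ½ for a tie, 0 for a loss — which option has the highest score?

E

B: beats D and C; loses to E and A → score 2.
D: beats C; loses to B, E, and A → score 1.
C: loses to B, D, E, and A → score 0.
E: beats B, D, C, and A → score 4.
A: beats B, D, and C; loses to E → score 3.
E has the best pairwise record.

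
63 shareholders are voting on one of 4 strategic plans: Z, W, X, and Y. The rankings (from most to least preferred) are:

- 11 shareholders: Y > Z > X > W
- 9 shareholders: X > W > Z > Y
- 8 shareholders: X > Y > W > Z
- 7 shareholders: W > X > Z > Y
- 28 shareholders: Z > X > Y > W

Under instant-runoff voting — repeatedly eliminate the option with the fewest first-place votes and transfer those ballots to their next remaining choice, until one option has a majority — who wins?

Z

Round 1: Z 28, W 7, X 17, Y 11. Eliminate W.
Round 2: Z 28, X 24, Y 11. Eliminate Y.
Round 3: Z 39, X 24. Z has a majority.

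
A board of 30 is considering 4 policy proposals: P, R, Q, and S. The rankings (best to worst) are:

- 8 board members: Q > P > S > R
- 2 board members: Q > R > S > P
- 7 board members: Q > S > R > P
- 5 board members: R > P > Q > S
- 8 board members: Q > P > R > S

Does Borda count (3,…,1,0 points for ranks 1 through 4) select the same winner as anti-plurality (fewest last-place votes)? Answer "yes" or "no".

yes

Borda — scores: P 42, R 34, Q 80, S 24. Winner: Q.
Anti-plurality — last-place votes: P 9, R 8, Q 0, S 13. Winner: Q.
The two methods agree.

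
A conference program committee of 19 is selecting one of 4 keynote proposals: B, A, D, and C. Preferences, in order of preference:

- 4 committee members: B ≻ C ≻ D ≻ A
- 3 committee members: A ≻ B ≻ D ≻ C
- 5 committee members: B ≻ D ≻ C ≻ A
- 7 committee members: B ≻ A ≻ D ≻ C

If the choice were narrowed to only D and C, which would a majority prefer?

Voters preferring D to C: 15; preferring C to D: 4.
D wins the head-to-head.

D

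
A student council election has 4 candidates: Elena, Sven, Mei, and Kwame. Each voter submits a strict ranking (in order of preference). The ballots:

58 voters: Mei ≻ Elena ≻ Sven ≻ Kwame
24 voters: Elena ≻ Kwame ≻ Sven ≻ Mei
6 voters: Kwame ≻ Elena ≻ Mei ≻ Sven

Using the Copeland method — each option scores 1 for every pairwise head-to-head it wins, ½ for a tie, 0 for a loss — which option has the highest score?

Mei

Elena: beats Sven and Kwame; loses to Mei → score 2.
Sven: beats Kwame; loses to Elena and Mei → score 1.
Mei: beats Elena, Sven, and Kwame → score 3.
Kwame: loses to Elena, Sven, and Mei → score 0.
Mei has the best pairwise record.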